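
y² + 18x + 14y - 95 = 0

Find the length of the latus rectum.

Only y is squared. Complete the square in y: (y + 7)² = -18(x - 8).
Vertex (8, -7); 4p = -18 so p = -9/2. Opens left.
Latus rectum length = |4p| = 18.

18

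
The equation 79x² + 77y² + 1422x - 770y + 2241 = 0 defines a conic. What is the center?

(-9, 5)

Rearranging, 79(x² + 18x) + 77(y² - 10y) = -2241.
Completing the square gives 79(x + 9)² + 77(y - 5)² = -2241 + 6399 + 1925 = 6083.
Divide through by 6083 to get (x + 9)²/77 + (y - 5)²/79 = 1.
Ellipse with center (-9, 5).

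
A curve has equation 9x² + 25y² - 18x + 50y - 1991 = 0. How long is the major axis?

30

Group the x- and y-terms: 9(x² - 2x) + 25(y² + 2y) = 1991
Completing the square gives 9(x - 1)² + 25(y + 1)² = 1991 + 9 + 25 = 2025.
Dividing both sides by 2025: (x - 1)²/225 + (y + 1)²/81 = 1
Ellipse, center (1, -1), major axis horizontal; a² = 225, b² = 81.
a² = 225 so a = 15; the major axis has length 2a = 30.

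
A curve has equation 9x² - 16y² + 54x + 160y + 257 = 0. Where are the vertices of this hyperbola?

(-3, -1) and (-3, 11)

9(x² + 6x) -16(y² - 10y) = -257
9(x + 3)² -16(y - 5)² = -257 + 81 - 400 = -576
Divide through by -576 to get (y - 5)²/36 - (x + 3)²/64 = 1.
Hyperbola, center (-3, 5), transverse axis vertical; a² = 36, b² = 64.
a = 6. Vertices at (h, k ± a).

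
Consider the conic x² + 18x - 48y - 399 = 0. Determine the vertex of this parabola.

Only x is squared. Complete the square in x: (x + 9)² = 48(y + 10).
Vertex (-9, -10); 4p = 48 so p = 12. Opens up.

(-9, -10)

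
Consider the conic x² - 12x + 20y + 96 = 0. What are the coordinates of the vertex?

(6, -3)

Only x is squared. Complete the square in x: (x - 6)² = -20(y + 3).
Vertex (6, -3); 4p = -20 so p = -5. Opens down.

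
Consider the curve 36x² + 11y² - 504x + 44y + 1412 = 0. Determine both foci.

Rearranging, 36(x² - 14x) + 11(y² + 4y) = -1412.
Complete the square in x and y: 36(x - 7)² + 11(y + 2)² = -1412 + 1764 + 44 = 396
Divide through by 396 to get (x - 7)²/11 + (y + 2)²/36 = 1.
Ellipse, center (7, -2), major axis vertical; a² = 36, b² = 11.
c² = a² - b² = 36 - 11 = 25, so c = 5.
Foci lie on the vertical axis through the center: (h, k ± c).

(7, -7) and (7, 3)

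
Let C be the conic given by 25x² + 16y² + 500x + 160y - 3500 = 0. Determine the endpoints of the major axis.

(-10, -25) and (-10, 15)

Rearranging, 25(x² + 20x) + 16(y² + 10y) = 3500.
25(x + 10)² + 16(y + 5)² = 3500 + 2500 + 400 = 6400
Dividing both sides by 6400: (x + 10)²/256 + (y + 5)²/400 = 1
Ellipse, center (-10, -5), major axis vertical; a² = 400, b² = 256.
a = 20. Vertices at (h, k ± a).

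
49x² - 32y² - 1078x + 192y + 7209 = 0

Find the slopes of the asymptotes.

Rearranging, 49(x² - 22x) -32(y² - 6y) = -7209.
49(x - 11)² -32(y - 3)² = -7209 + 5929 - 288 = -1568
Dividing both sides by -1568: (y - 3)²/49 - (x - 11)²/32 = 1
Hyperbola, center (11, 3), transverse axis vertical; a² = 49, b² = 32.
For a vertical hyperbola the asymptotes have slope ±a/b.
Here that is ±7/4√2 = ±7√2/8.

7√2/8 and -7√2/8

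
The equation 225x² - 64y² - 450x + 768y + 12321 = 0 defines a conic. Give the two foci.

225(x² - 2x) -64(y² - 12y) = -12321
Complete the square: 225(x - 1)² -64(y - 6)² = -12321 + 225 - 2304 = -14400
Divide through by -14400 to get (y - 6)²/225 - (x - 1)²/64 = 1.
Hyperbola, center (1, 6), transverse axis vertical; a² = 225, b² = 64.
c² = a² + b² = 225 + 64 = 289, so c = 17.
Foci lie on the vertical axis through the center: (h, k ± c).

(1, -11) and (1, 23)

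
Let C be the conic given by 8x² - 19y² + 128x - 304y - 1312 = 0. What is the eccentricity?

e = 3√57/19

Rearranging, 8(x² + 16x) -19(y² + 16y) = 1312.
Completing the square gives 8(x + 8)² -19(y + 8)² = 1312 + 512 - 1216 = 608.
Dividing both sides by 608: (x + 8)²/76 - (y + 8)²/32 = 1
Hyperbola, center (-8, -8), transverse axis horizontal; a² = 76, b² = 32.
c² = a² + b² = 108, so c = 6√3.
e = c/a = 6√3/2√19 = 3√57/19.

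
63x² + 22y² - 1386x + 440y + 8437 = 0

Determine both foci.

Group the x- and y-terms: 63(x² - 22x) + 22(y² + 20y) = -8437
63(x - 11)² + 22(y + 10)² = -8437 + 7623 + 2200 = 1386
Dividing both sides by 1386: (x - 11)²/22 + (y + 10)²/63 = 1
Ellipse, center (11, -10), major axis vertical; a² = 63, b² = 22.
c² = a² - b² = 63 - 22 = 41, so c = √41.
Foci lie on the vertical axis through the center: (h, k ± c).

(11, -10 - √41) and (11, -10 + √41)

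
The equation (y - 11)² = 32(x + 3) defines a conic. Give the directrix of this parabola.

x = -11

Vertex (-3, 11); 4p = 32 so p = 8. Opens right.
Directrix is the vertical line x = h − p = -3 − (8) = -11.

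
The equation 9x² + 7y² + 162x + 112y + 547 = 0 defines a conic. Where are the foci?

(-9, -8 - 2√5) and (-9, -8 + 2√5)

Rearranging, 9(x² + 18x) + 7(y² + 16y) = -547.
Complete the square in x and y: 9(x + 9)² + 7(y + 8)² = -547 + 729 + 448 = 630
Dividing both sides by 630: (x + 9)²/70 + (y + 8)²/90 = 1
Ellipse, center (-9, -8), major axis vertical; a² = 90, b² = 70.
c² = a² - b² = 90 - 70 = 20, so c = 2√5.
Foci lie on the vertical axis through the center: (h, k ± c).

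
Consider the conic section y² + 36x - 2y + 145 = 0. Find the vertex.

Only y is squared. Complete the square in y: (y - 1)² = -36(x + 4).
Vertex (-4, 1); 4p = -36 so p = -9. Opens left.

(-4, 1)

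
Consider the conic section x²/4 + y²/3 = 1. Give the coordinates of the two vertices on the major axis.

(-2, 0) and (2, 0)

Center (0, 0). The larger denominator 4 sits under the x-term, so the major axis is horizontal; a² = 4, b² = 3.
a = 2. Vertices at (h ± a, k).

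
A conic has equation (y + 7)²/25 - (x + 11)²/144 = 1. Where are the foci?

Center (-11, -7). The positive term is the y-term, so the transverse axis is vertical; a² = 25, b² = 144.
c² = a² + b² = 25 + 144 = 169, so c = 13.
Foci lie on the vertical axis through the center: (h, k ± c).

(-11, -20) and (-11, 6)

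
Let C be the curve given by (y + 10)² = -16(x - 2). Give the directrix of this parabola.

Vertex (2, -10); 4p = -16 so p = -4. Opens left.
Directrix is the vertical line x = h − p = 2 − (-4) = 6.

x = 6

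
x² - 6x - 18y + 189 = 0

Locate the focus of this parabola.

Only x is squared. Complete the square in x: (x - 3)² = 18(y - 10).
Vertex (3, 10); 4p = 18 so p = 9/2. Opens up.
Focus is p units from the vertex along the axis: (h, k + p).

(3, 29/2)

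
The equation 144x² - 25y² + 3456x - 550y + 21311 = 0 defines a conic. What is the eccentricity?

Group the x- and y-terms: 144(x² + 24x) -25(y² + 22y) = -21311
Complete the square in x and y: 144(x + 12)² -25(y + 11)² = -21311 + 20736 - 3025 = -3600
Divide by -3600: (y + 11)²/144 - (x + 12)²/25 = 1
Hyperbola, center (-12, -11), transverse axis vertical; a² = 144, b² = 25.
c² = a² + b² = 169, so c = 13.
e = c/a = 13/12.

e = 13/12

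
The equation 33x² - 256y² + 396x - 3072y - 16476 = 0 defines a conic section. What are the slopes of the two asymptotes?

√33/16 and -√33/16

Group: 33(x² + 12x) -256(y² + 12y) = 16476
Completing the square gives 33(x + 6)² -256(y + 6)² = 16476 + 1188 - 9216 = 8448.
Dividing both sides by 8448: (x + 6)²/256 - (y + 6)²/33 = 1
Hyperbola, center (-6, -6), transverse axis horizontal; a² = 256, b² = 33.
For a horizontal hyperbola the asymptotes have slope ±b/a.
Here that is ±√33/16.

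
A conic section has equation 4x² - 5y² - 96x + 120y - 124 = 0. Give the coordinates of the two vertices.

Collect terms: 4(x² - 24x) -5(y² - 24y) = 124
Complete the square in x and y: 4(x - 12)² -5(y - 12)² = 124 + 576 - 720 = -20
Dividing both sides by -20: (y - 12)²/4 - (x - 12)²/5 = 1
Hyperbola, center (12, 12), transverse axis vertical; a² = 4, b² = 5.
a = 2. Vertices at (h, k ± a).

(12, 10) and (12, 14)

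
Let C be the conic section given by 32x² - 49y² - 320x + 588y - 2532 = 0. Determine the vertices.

Group the x- and y-terms: 32(x² - 10x) -49(y² - 12y) = 2532
32(x - 5)² -49(y - 6)² = 2532 + 800 - 1764 = 1568
Divide by 1568: (x - 5)²/49 - (y - 6)²/32 = 1
Hyperbola, center (5, 6), transverse axis horizontal; a² = 49, b² = 32.
a = 7. Vertices at (h ± a, k).

(-2, 6) and (12, 6)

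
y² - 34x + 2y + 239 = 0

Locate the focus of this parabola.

Only y is squared. Complete the square in y: (y + 1)² = 34(x - 7).
Vertex (7, -1); 4p = 34 so p = 17/2. Opens right.
Focus is p units from the vertex along the axis: (h + p, k).

(31/2, -1)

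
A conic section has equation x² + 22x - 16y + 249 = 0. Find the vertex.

(-11, 8)

Only x is squared. Complete the square in x: (x + 11)² = 16(y - 8).
Vertex (-11, 8); 4p = 16 so p = 4. Opens up.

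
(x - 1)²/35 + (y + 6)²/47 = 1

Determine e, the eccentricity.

Center (1, -6). The larger denominator 47 sits under the y-term, so the major axis is vertical; a² = 47, b² = 35.
c² = a² - b² = 12, so c = 2√3.
e = c/a = 2√3/√47 = 2√141/47.

e = 2√141/47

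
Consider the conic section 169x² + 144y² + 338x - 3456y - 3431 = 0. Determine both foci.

169(x² + 2x) + 144(y² - 24y) = 3431
Completing the square gives 169(x + 1)² + 144(y - 12)² = 3431 + 169 + 20736 = 24336.
Divide by 24336: (x + 1)²/144 + (y - 12)²/169 = 1
Ellipse, center (-1, 12), major axis vertical; a² = 169, b² = 144.
c² = a² - b² = 169 - 144 = 25, so c = 5.
Foci lie on the vertical axis through the center: (h, k ± c).

(-1, 7) and (-1, 17)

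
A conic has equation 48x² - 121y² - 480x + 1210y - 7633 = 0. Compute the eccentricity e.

e = 13/11

Rearranging, 48(x² - 10x) -121(y² - 10y) = 7633.
Completing the square gives 48(x - 5)² -121(y - 5)² = 7633 + 1200 - 3025 = 5808.
Dividing both sides by 5808: (x - 5)²/121 - (y - 5)²/48 = 1
Hyperbola, center (5, 5), transverse axis horizontal; a² = 121, b² = 48.
c² = a² + b² = 169, so c = 13.
e = c/a = 13/11.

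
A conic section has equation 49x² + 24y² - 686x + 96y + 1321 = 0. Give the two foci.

Collect terms: 49(x² - 14x) + 24(y² + 4y) = -1321
Completing the square gives 49(x - 7)² + 24(y + 2)² = -1321 + 2401 + 96 = 1176.
Divide through by 1176 to get (x - 7)²/24 + (y + 2)²/49 = 1.
Ellipse, center (7, -2), major axis vertical; a² = 49, b² = 24.
c² = a² - b² = 49 - 24 = 25, so c = 5.
Foci lie on the vertical axis through the center: (h, k ± c).

(7, -7) and (7, 3)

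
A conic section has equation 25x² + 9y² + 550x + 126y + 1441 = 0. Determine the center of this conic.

Group the x- and y-terms: 25(x² + 22x) + 9(y² + 14y) = -1441
25(x + 11)² + 9(y + 7)² = -1441 + 3025 + 441 = 2025
Divide by 2025: (x + 11)²/81 + (y + 7)²/225 = 1
Ellipse with center (-11, -7).

(-11, -7)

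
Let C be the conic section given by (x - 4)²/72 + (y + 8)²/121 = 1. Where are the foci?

Center (4, -8). The larger denominator 121 sits under the y-term, so the major axis is vertical; a² = 121, b² = 72.
c² = a² - b² = 121 - 72 = 49, so c = 7.
Foci lie on the vertical axis through the center: (h, k ± c).

(4, -15) and (4, -1)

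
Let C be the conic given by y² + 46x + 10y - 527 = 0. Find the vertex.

(12, -5)

Only y is squared. Complete the square in y: (y + 5)² = -46(x - 12).
Vertex (12, -5); 4p = -46 so p = -23/2. Opens left.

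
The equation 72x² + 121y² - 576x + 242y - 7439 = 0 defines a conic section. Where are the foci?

(-3, -1) and (11, -1)

Rearranging, 72(x² - 8x) + 121(y² + 2y) = 7439.
72(x - 4)² + 121(y + 1)² = 7439 + 1152 + 121 = 8712
Divide by 8712: (x - 4)²/121 + (y + 1)²/72 = 1
Ellipse, center (4, -1), major axis horizontal; a² = 121, b² = 72.
c² = a² - b² = 121 - 72 = 49, so c = 7.
Foci lie on the horizontal axis through the center: (h ± c, k).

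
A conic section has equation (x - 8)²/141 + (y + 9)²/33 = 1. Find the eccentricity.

Center (8, -9). The larger denominator 141 sits under the x-term, so the major axis is horizontal; a² = 141, b² = 33.
c² = a² - b² = 108, so c = 6√3.
e = c/a = 6√3/√141 = 6√47/47.

e = 6√47/47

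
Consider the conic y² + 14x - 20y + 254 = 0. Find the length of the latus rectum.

14

Only y is squared. Complete the square in y: (y - 10)² = -14(x + 11).
Vertex (-11, 10); 4p = -14 so p = -7/2. Opens left.
Latus rectum length = |4p| = 14.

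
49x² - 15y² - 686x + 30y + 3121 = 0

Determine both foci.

(7, -7) and (7, 9)

Rearranging, 49(x² - 14x) -15(y² - 2y) = -3121.
Complete the square: 49(x - 7)² -15(y - 1)² = -3121 + 2401 - 15 = -735
Dividing both sides by -735: (y - 1)²/49 - (x - 7)²/15 = 1
Hyperbola, center (7, 1), transverse axis vertical; a² = 49, b² = 15.
c² = a² + b² = 49 + 15 = 64, so c = 8.
Foci lie on the vertical axis through the center: (h, k ± c).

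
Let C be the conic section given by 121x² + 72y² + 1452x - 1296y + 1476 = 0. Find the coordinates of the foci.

Group: 121(x² + 12x) + 72(y² - 18y) = -1476
Completing the square gives 121(x + 6)² + 72(y - 9)² = -1476 + 4356 + 5832 = 8712.
Dividing both sides by 8712: (x + 6)²/72 + (y - 9)²/121 = 1
Ellipse, center (-6, 9), major axis vertical; a² = 121, b² = 72.
c² = a² - b² = 121 - 72 = 49, so c = 7.
Foci lie on the vertical axis through the center: (h, k ± c).

(-6, 2) and (-6, 16)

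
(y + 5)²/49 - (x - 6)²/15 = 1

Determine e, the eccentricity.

e = 8/7

Center (6, -5). The positive term is the y-term, so the transverse axis is vertical; a² = 49, b² = 15.
c² = a² + b² = 64, so c = 8.
e = c/a = 8/7.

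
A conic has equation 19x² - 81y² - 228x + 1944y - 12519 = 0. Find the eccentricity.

Group: 19(x² - 12x) -81(y² - 24y) = 12519
Complete the square: 19(x - 6)² -81(y - 12)² = 12519 + 684 - 11664 = 1539
Dividing both sides by 1539: (x - 6)²/81 - (y - 12)²/19 = 1
Hyperbola, center (6, 12), transverse axis horizontal; a² = 81, b² = 19.
c² = a² + b² = 100, so c = 10.
e = c/a = 10/9.

e = 10/9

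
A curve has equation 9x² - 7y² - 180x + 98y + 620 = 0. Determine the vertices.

Collect terms: 9(x² - 20x) -7(y² - 14y) = -620
Complete the square in x and y: 9(x - 10)² -7(y - 7)² = -620 + 900 - 343 = -63
Divide by -63: (y - 7)²/9 - (x - 10)²/7 = 1
Hyperbola, center (10, 7), transverse axis vertical; a² = 9, b² = 7.
a = 3. Vertices at (h, k ± a).

(10, 4) and (10, 10)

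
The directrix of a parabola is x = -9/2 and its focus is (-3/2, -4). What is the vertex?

(-3, -4)

The vertex is the midpoint between the focus and the directrix along the axis of symmetry.
Axis is horizontal (directrix is vertical). Vertex x-coordinate = (-3/2 + (-9/2))/2 = -3; y-coordinate = -4.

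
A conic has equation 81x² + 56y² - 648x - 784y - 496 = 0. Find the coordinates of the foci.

Group the x- and y-terms: 81(x² - 8x) + 56(y² - 14y) = 496
Complete the square in x and y: 81(x - 4)² + 56(y - 7)² = 496 + 1296 + 2744 = 4536
Dividing both sides by 4536: (x - 4)²/56 + (y - 7)²/81 = 1
Ellipse, center (4, 7), major axis vertical; a² = 81, b² = 56.
c² = a² - b² = 81 - 56 = 25, so c = 5.
Foci lie on the vertical axis through the center: (h, k ± c).

(4, 2) and (4, 12)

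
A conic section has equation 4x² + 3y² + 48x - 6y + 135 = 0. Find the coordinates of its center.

(-6, 1)

Group: 4(x² + 12x) + 3(y² - 2y) = -135
Complete the square in x and y: 4(x + 6)² + 3(y - 1)² = -135 + 144 + 3 = 12
Dividing both sides by 12: (x + 6)²/3 + (y - 1)²/4 = 1
Ellipse with center (-6, 1).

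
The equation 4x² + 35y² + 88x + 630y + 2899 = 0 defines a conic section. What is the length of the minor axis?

4√3

Group: 4(x² + 22x) + 35(y² + 18y) = -2899
Completing the square gives 4(x + 11)² + 35(y + 9)² = -2899 + 484 + 2835 = 420.
Dividing both sides by 420: (x + 11)²/105 + (y + 9)²/12 = 1
Ellipse, center (-11, -9), major axis horizontal; a² = 105, b² = 12.
b² = 12 so b = 2√3; the minor axis has length 2b = 4√3.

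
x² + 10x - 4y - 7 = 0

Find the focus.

(-5, -7)

Only x is squared. Complete the square in x: (x + 5)² = 4(y + 8).
Vertex (-5, -8); 4p = 4 so p = 1. Opens up.
Focus is p units from the vertex along the axis: (h, k + p).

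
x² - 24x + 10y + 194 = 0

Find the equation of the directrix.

y = -5/2

Only x is squared. Complete the square in x: (x - 12)² = -10(y + 5).
Vertex (12, -5); 4p = -10 so p = -5/2. Opens down.
Directrix is the horizontal line y = k − p = -5 − (-5/2) = -5/2.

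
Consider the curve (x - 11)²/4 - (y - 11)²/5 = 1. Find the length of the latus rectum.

Center (11, 11). The positive term is the x-term, so the transverse axis is horizontal; a² = 4, b² = 5.
Latus rectum length = 2b²/a = 2·5/2 = 5.

5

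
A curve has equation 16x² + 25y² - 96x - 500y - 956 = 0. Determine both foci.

(-6, 10) and (12, 10)

Collect terms: 16(x² - 6x) + 25(y² - 20y) = 956
Complete the square: 16(x - 3)² + 25(y - 10)² = 956 + 144 + 2500 = 3600
Divide through by 3600 to get (x - 3)²/225 + (y - 10)²/144 = 1.
Ellipse, center (3, 10), major axis horizontal; a² = 225, b² = 144.
c² = a² - b² = 225 - 144 = 81, so c = 9.
Foci lie on the horizontal axis through the center: (h ± c, k).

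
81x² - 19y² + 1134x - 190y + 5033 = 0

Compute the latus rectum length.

81(x² + 14x) -19(y² + 10y) = -5033
81(x + 7)² -19(y + 5)² = -5033 + 3969 - 475 = -1539
Divide through by -1539 to get (y + 5)²/81 - (x + 7)²/19 = 1.
Hyperbola, center (-7, -5), transverse axis vertical; a² = 81, b² = 19.
Latus rectum length = 2b²/a = 2·19/9 = 38/9.

38/9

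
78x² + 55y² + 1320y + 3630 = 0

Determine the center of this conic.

(0, -12)

Group the x- and y-terms: 78x² + 55(y² + 24y) = -3630
Complete the square in x and y: 78x² + 55(y + 12)² = -3630 + 0 + 7920 = 4290
Dividing both sides by 4290: x²/55 + (y + 12)²/78 = 1
Ellipse with center (0, -12).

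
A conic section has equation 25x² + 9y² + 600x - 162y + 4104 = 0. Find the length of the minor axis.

6

Group the x- and y-terms: 25(x² + 24x) + 9(y² - 18y) = -4104
25(x + 12)² + 9(y - 9)² = -4104 + 3600 + 729 = 225
Dividing both sides by 225: (x + 12)²/9 + (y - 9)²/25 = 1
Ellipse, center (-12, 9), major axis vertical; a² = 25, b² = 9.
b² = 9 so b = 3; the minor axis has length 2b = 6.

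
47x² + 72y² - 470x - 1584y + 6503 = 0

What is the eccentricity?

Group the x- and y-terms: 47(x² - 10x) + 72(y² - 22y) = -6503
Completing the square gives 47(x - 5)² + 72(y - 11)² = -6503 + 1175 + 8712 = 3384.
Divide through by 3384 to get (x - 5)²/72 + (y - 11)²/47 = 1.
Ellipse, center (5, 11), major axis horizontal; a² = 72, b² = 47.
c² = a² - b² = 25, so c = 5.
e = c/a = 5/6√2 = 5√2/12.

e = 5√2/12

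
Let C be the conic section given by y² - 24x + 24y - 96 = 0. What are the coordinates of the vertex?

(-10, -12)

Only y is squared. Complete the square in y: (y + 12)² = 24(x + 10).
Vertex (-10, -12); 4p = 24 so p = 6. Opens right.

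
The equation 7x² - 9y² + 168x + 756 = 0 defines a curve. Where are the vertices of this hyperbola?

(-18, 0) and (-6, 0)

7(x² + 24x) -9y² = -756
Complete the square: 7(x + 12)² -9y² = -756 + 1008 + 0 = 252
Divide by 252: (x + 12)²/36 - y²/28 = 1
Hyperbola, center (-12, 0), transverse axis horizontal; a² = 36, b² = 28.
a = 6. Vertices at (h ± a, k).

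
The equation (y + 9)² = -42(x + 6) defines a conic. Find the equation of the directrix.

x = 9/2

Vertex (-6, -9); 4p = -42 so p = -21/2. Opens left.
Directrix is the vertical line x = h − p = -6 − (-21/2) = 9/2.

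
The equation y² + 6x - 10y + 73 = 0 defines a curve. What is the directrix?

x = -13/2

Only y is squared. Complete the square in y: (y - 5)² = -6(x + 8).
Vertex (-8, 5); 4p = -6 so p = -3/2. Opens left.
Directrix is the vertical line x = h − p = -8 − (-3/2) = -13/2.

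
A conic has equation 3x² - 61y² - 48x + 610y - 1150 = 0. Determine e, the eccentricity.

3(x² - 16x) -61(y² - 10y) = 1150
Completing the square gives 3(x - 8)² -61(y - 5)² = 1150 + 192 - 1525 = -183.
Divide by -183: (y - 5)²/3 - (x - 8)²/61 = 1
Hyperbola, center (8, 5), transverse axis vertical; a² = 3, b² = 61.
c² = a² + b² = 64, so c = 8.
e = c/a = 8/√3 = 8√3/3.

e = 8√3/3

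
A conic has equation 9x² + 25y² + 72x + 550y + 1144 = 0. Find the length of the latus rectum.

Rearranging, 9(x² + 8x) + 25(y² + 22y) = -1144.
9(x + 4)² + 25(y + 11)² = -1144 + 144 + 3025 = 2025
Divide by 2025: (x + 4)²/225 + (y + 11)²/81 = 1
Ellipse, center (-4, -11), major axis horizontal; a² = 225, b² = 81.
Latus rectum length = 2b²/a = 2·81/15 = 54/5.

54/5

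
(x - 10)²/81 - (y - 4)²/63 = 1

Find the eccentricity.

Center (10, 4). The positive term is the x-term, so the transverse axis is horizontal; a² = 81, b² = 63.
c² = a² + b² = 144, so c = 12.
e = c/a = 12/9 = 4/3.

e = 4/3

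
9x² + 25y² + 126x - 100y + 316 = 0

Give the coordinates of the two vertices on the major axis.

(-12, 2) and (-2, 2)

Group: 9(x² + 14x) + 25(y² - 4y) = -316
9(x + 7)² + 25(y - 2)² = -316 + 441 + 100 = 225
Divide through by 225 to get (x + 7)²/25 + (y - 2)²/9 = 1.
Ellipse, center (-7, 2), major axis horizontal; a² = 25, b² = 9.
a = 5. Vertices at (h ± a, k).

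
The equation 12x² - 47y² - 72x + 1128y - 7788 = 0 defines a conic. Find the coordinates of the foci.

Group the x- and y-terms: 12(x² - 6x) -47(y² - 24y) = 7788
12(x - 3)² -47(y - 12)² = 7788 + 108 - 6768 = 1128
Dividing both sides by 1128: (x - 3)²/94 - (y - 12)²/24 = 1
Hyperbola, center (3, 12), transverse axis horizontal; a² = 94, b² = 24.
c² = a² + b² = 94 + 24 = 118, so c = √118.
Foci lie on the horizontal axis through the center: (h ± c, k).

(3 - √118, 12) and (3 + √118, 12)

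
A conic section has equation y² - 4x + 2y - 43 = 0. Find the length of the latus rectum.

4

Only y is squared. Complete the square in y: (y + 1)² = 4(x + 11).
Vertex (-11, -1); 4p = 4 so p = 1. Opens right.
Latus rectum length = |4p| = 4.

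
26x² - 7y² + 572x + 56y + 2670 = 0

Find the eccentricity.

e = √231/7

Rearranging, 26(x² + 22x) -7(y² - 8y) = -2670.
Completing the square gives 26(x + 11)² -7(y - 4)² = -2670 + 3146 - 112 = 364.
Divide by 364: (x + 11)²/14 - (y - 4)²/52 = 1
Hyperbola, center (-11, 4), transverse axis horizontal; a² = 14, b² = 52.
c² = a² + b² = 66, so c = √66.
e = c/a = √66/√14 = √231/7.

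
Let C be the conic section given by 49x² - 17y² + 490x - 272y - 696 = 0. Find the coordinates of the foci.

(-5 - √66, -8) and (-5 + √66, -8)

Rearranging, 49(x² + 10x) -17(y² + 16y) = 696.
Complete the square: 49(x + 5)² -17(y + 8)² = 696 + 1225 - 1088 = 833
Divide through by 833 to get (x + 5)²/17 - (y + 8)²/49 = 1.
Hyperbola, center (-5, -8), transverse axis horizontal; a² = 17, b² = 49.
c² = a² + b² = 17 + 49 = 66, so c = √66.
Foci lie on the horizontal axis through the center: (h ± c, k).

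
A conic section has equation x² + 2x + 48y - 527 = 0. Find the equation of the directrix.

Only x is squared. Complete the square in x: (x + 1)² = -48(y - 11).
Vertex (-1, 11); 4p = -48 so p = -12. Opens down.
Directrix is the horizontal line y = k − p = 11 − (-12) = 23.

y = 23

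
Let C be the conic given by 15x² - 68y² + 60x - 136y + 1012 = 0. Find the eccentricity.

e = √1245/15

Rearranging, 15(x² + 4x) -68(y² + 2y) = -1012.
Complete the square in x and y: 15(x + 2)² -68(y + 1)² = -1012 + 60 - 68 = -1020
Divide through by -1020 to get (y + 1)²/15 - (x + 2)²/68 = 1.
Hyperbola, center (-2, -1), transverse axis vertical; a² = 15, b² = 68.
c² = a² + b² = 83, so c = √83.
e = c/a = √83/√15 = √1245/15.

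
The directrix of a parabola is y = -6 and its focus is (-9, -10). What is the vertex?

The vertex is the midpoint between the focus and the directrix along the axis of symmetry.
Axis is vertical (directrix is horizontal). Vertex y-coordinate = (-10 + (-6))/2 = -8; x-coordinate = -9.

(-9, -8)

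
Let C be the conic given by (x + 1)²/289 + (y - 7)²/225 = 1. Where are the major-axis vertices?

(-18, 7) and (16, 7)

Center (-1, 7). The larger denominator 289 sits under the x-term, so the major axis is horizontal; a² = 289, b² = 225.
a = 17. Vertices at (h ± a, k).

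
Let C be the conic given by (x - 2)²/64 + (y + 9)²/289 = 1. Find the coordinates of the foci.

(2, -24) and (2, 6)

Center (2, -9). The larger denominator 289 sits under the y-term, so the major axis is vertical; a² = 289, b² = 64.
c² = a² - b² = 289 - 64 = 225, so c = 15.
Foci lie on the vertical axis through the center: (h, k ± c).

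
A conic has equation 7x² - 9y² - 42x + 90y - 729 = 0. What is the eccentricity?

e = 4/3

Group the x- and y-terms: 7(x² - 6x) -9(y² - 10y) = 729
Complete the square in x and y: 7(x - 3)² -9(y - 5)² = 729 + 63 - 225 = 567
Divide through by 567 to get (x - 3)²/81 - (y - 5)²/63 = 1.
Hyperbola, center (3, 5), transverse axis horizontal; a² = 81, b² = 63.
c² = a² + b² = 144, so c = 12.
e = c/a = 12/9 = 4/3.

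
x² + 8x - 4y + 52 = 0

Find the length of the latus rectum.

Only x is squared. Complete the square in x: (x + 4)² = 4(y - 9).
Vertex (-4, 9); 4p = 4 so p = 1. Opens up.
Latus rectum length = |4p| = 4.

4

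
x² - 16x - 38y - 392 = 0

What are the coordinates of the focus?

Only x is squared. Complete the square in x: (x - 8)² = 38(y + 12).
Vertex (8, -12); 4p = 38 so p = 19/2. Opens up.
Focus is p units from the vertex along the axis: (h, k + p).

(8, -5/2)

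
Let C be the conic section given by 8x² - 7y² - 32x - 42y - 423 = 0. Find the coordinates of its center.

Group: 8(x² - 4x) -7(y² + 6y) = 423
Completing the square gives 8(x - 2)² -7(y + 3)² = 423 + 32 - 63 = 392.
Divide by 392: (x - 2)²/49 - (y + 3)²/56 = 1
Hyperbola with center (2, -3).

(2, -3)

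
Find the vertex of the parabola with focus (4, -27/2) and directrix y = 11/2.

The vertex is the midpoint between the focus and the directrix along the axis of symmetry.
Axis is vertical (directrix is horizontal). Vertex y-coordinate = (-27/2 + 11/2)/2 = -4; x-coordinate = 4.

(4, -4)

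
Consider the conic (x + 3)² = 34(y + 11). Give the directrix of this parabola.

y = -39/2

Vertex (-3, -11); 4p = 34 so p = 17/2. Opens up.
Directrix is the horizontal line y = k − p = -11 − (17/2) = -39/2.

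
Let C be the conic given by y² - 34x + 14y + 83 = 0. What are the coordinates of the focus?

Only y is squared. Complete the square in y: (y + 7)² = 34(x - 1).
Vertex (1, -7); 4p = 34 so p = 17/2. Opens right.
Focus is p units from the vertex along the axis: (h + p, k).

(19/2, -7)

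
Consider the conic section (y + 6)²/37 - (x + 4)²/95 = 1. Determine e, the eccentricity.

Center (-4, -6). The positive term is the y-term, so the transverse axis is vertical; a² = 37, b² = 95.
c² = a² + b² = 132, so c = 2√33.
e = c/a = 2√33/√37 = 2√1221/37.

e = 2√1221/37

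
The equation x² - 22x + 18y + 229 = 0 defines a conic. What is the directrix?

y = -3/2

Only x is squared. Complete the square in x: (x - 11)² = -18(y + 6).
Vertex (11, -6); 4p = -18 so p = -9/2. Opens down.
Directrix is the horizontal line y = k − p = -6 − (-9/2) = -3/2.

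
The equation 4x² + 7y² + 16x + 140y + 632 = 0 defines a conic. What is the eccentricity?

e = √21/7

Group the x- and y-terms: 4(x² + 4x) + 7(y² + 20y) = -632
Complete the square in x and y: 4(x + 2)² + 7(y + 10)² = -632 + 16 + 700 = 84
Dividing both sides by 84: (x + 2)²/21 + (y + 10)²/12 = 1
Ellipse, center (-2, -10), major axis horizontal; a² = 21, b² = 12.
c² = a² - b² = 9, so c = 3.
e = c/a = 3/√21 = √21/7.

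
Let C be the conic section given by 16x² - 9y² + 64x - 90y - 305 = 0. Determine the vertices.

(-5, -5) and (1, -5)

16(x² + 4x) -9(y² + 10y) = 305
Complete the square: 16(x + 2)² -9(y + 5)² = 305 + 64 - 225 = 144
Divide through by 144 to get (x + 2)²/9 - (y + 5)²/16 = 1.
Hyperbola, center (-2, -5), transverse axis horizontal; a² = 9, b² = 16.
a = 3. Vertices at (h ± a, k).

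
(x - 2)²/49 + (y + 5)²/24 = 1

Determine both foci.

Center (2, -5). The larger denominator 49 sits under the x-term, so the major axis is horizontal; a² = 49, b² = 24.
c² = a² - b² = 49 - 24 = 25, so c = 5.
Foci lie on the horizontal axis through the center: (h ± c, k).

(-3, -5) and (7, -5)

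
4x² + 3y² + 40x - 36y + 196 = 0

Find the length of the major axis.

4

Group: 4(x² + 10x) + 3(y² - 12y) = -196
Complete the square in x and y: 4(x + 5)² + 3(y - 6)² = -196 + 100 + 108 = 12
Dividing both sides by 12: (x + 5)²/3 + (y - 6)²/4 = 1
Ellipse, center (-5, 6), major axis vertical; a² = 4, b² = 3.
a² = 4 so a = 2; the major axis has length 2a = 4.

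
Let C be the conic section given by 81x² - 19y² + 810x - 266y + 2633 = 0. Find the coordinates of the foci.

Collect terms: 81(x² + 10x) -19(y² + 14y) = -2633
Complete the square: 81(x + 5)² -19(y + 7)² = -2633 + 2025 - 931 = -1539
Divide by -1539: (y + 7)²/81 - (x + 5)²/19 = 1
Hyperbola, center (-5, -7), transverse axis vertical; a² = 81, b² = 19.
c² = a² + b² = 81 + 19 = 100, so c = 10.
Foci lie on the vertical axis through the center: (h, k ± c).

(-5, -17) and (-5, 3)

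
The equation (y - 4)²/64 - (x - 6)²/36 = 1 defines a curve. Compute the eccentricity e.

e = 5/4

Center (6, 4). The positive term is the y-term, so the transverse axis is vertical; a² = 64, b² = 36.
c² = a² + b² = 100, so c = 10.
e = c/a = 10/8 = 5/4.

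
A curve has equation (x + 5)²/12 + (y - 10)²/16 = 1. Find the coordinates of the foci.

Center (-5, 10). The larger denominator 16 sits under the y-term, so the major axis is vertical; a² = 16, b² = 12.
c² = a² - b² = 16 - 12 = 4, so c = 2.
Foci lie on the vertical axis through the center: (h, k ± c).

(-5, 8) and (-5, 12)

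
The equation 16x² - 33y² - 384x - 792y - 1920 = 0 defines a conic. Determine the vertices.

(12, -16) and (12, -8)

Group the x- and y-terms: 16(x² - 24x) -33(y² + 24y) = 1920
Completing the square gives 16(x - 12)² -33(y + 12)² = 1920 + 2304 - 4752 = -528.
Dividing both sides by -528: (y + 12)²/16 - (x - 12)²/33 = 1
Hyperbola, center (12, -12), transverse axis vertical; a² = 16, b² = 33.
a = 4. Vertices at (h, k ± a).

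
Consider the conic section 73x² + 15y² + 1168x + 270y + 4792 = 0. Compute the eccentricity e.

e = √4234/73

Collect terms: 73(x² + 16x) + 15(y² + 18y) = -4792
Complete the square: 73(x + 8)² + 15(y + 9)² = -4792 + 4672 + 1215 = 1095
Divide by 1095: (x + 8)²/15 + (y + 9)²/73 = 1
Ellipse, center (-8, -9), major axis vertical; a² = 73, b² = 15.
c² = a² - b² = 58, so c = √58.
e = c/a = √58/√73 = √4234/73.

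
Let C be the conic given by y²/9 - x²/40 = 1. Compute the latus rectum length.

Center (0, 0). The positive term is the y-term, so the transverse axis is vertical; a² = 9, b² = 40.
Latus rectum length = 2b²/a = 2·40/3 = 80/3.

80/3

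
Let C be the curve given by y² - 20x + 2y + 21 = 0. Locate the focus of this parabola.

(6, -1)

Only y is squared. Complete the square in y: (y + 1)² = 20(x - 1).
Vertex (1, -1); 4p = 20 so p = 5. Opens right.
Focus is p units from the vertex along the axis: (h + p, k).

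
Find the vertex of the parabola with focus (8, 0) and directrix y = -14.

(8, -7)

The vertex is the midpoint between the focus and the directrix along the axis of symmetry.
Axis is vertical (directrix is horizontal). Vertex y-coordinate = (0 + (-14))/2 = -7; x-coordinate = 8.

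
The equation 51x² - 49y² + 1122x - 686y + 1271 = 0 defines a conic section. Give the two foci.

51(x² + 22x) -49(y² + 14y) = -1271
Completing the square gives 51(x + 11)² -49(y + 7)² = -1271 + 6171 - 2401 = 2499.
Divide by 2499: (x + 11)²/49 - (y + 7)²/51 = 1
Hyperbola, center (-11, -7), transverse axis horizontal; a² = 49, b² = 51.
c² = a² + b² = 49 + 51 = 100, so c = 10.
Foci lie on the horizontal axis through the center: (h ± c, k).

(-21, -7) and (-1, -7)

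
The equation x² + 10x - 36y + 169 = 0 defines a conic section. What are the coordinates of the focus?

Only x is squared. Complete the square in x: (x + 5)² = 36(y - 4).
Vertex (-5, 4); 4p = 36 so p = 9. Opens up.
Focus is p units from the vertex along the axis: (h, k + p).

(-5, 13)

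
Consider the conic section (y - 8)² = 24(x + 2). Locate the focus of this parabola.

(4, 8)

Vertex (-2, 8); 4p = 24 so p = 6. Opens right.
Focus is p units from the vertex along the axis: (h + p, k).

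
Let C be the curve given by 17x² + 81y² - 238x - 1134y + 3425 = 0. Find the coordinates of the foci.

(-1, 7) and (15, 7)

Collect terms: 17(x² - 14x) + 81(y² - 14y) = -3425
Complete the square in x and y: 17(x - 7)² + 81(y - 7)² = -3425 + 833 + 3969 = 1377
Divide through by 1377 to get (x - 7)²/81 + (y - 7)²/17 = 1.
Ellipse, center (7, 7), major axis horizontal; a² = 81, b² = 17.
c² = a² - b² = 81 - 17 = 64, so c = 8.
Foci lie on the horizontal axis through the center: (h ± c, k).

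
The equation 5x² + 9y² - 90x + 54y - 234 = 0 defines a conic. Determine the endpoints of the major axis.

5(x² - 18x) + 9(y² + 6y) = 234
Complete the square: 5(x - 9)² + 9(y + 3)² = 234 + 405 + 81 = 720
Divide by 720: (x - 9)²/144 + (y + 3)²/80 = 1
Ellipse, center (9, -3), major axis horizontal; a² = 144, b² = 80.
a = 12. Vertices at (h ± a, k).

(-3, -3) and (21, -3)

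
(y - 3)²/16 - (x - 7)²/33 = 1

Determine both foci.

(7, -4) and (7, 10)

Center (7, 3). The positive term is the y-term, so the transverse axis is vertical; a² = 16, b² = 33.
c² = a² + b² = 16 + 33 = 49, so c = 7.
Foci lie on the vertical axis through the center: (h, k ± c).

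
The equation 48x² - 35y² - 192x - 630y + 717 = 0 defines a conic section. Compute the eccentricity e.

e = √249/12

48(x² - 4x) -35(y² + 18y) = -717
Complete the square: 48(x - 2)² -35(y + 9)² = -717 + 192 - 2835 = -3360
Divide by -3360: (y + 9)²/96 - (x - 2)²/70 = 1
Hyperbola, center (2, -9), transverse axis vertical; a² = 96, b² = 70.
c² = a² + b² = 166, so c = √166.
e = c/a = √166/4√6 = √249/12.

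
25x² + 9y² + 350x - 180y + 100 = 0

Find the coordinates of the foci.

(-7, -2) and (-7, 22)

Group the x- and y-terms: 25(x² + 14x) + 9(y² - 20y) = -100
Complete the square: 25(x + 7)² + 9(y - 10)² = -100 + 1225 + 900 = 2025
Divide through by 2025 to get (x + 7)²/81 + (y - 10)²/225 = 1.
Ellipse, center (-7, 10), major axis vertical; a² = 225, b² = 81.
c² = a² - b² = 225 - 81 = 144, so c = 12.
Foci lie on the vertical axis through the center: (h, k ± c).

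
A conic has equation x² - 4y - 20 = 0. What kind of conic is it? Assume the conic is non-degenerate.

No xy term. Coefficients of x² and y² are A = 1, C = 0.
Exactly one squared variable ⇒ parabola.

parabola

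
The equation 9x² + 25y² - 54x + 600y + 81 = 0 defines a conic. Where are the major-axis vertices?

Rearranging, 9(x² - 6x) + 25(y² + 24y) = -81.
Completing the square gives 9(x - 3)² + 25(y + 12)² = -81 + 81 + 3600 = 3600.
Dividing both sides by 3600: (x - 3)²/400 + (y + 12)²/144 = 1
Ellipse, center (3, -12), major axis horizontal; a² = 400, b² = 144.
a = 20. Vertices at (h ± a, k).

(-17, -12) and (23, -12)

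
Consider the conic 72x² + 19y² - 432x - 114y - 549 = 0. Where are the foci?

Group: 72(x² - 6x) + 19(y² - 6y) = 549
Complete the square: 72(x - 3)² + 19(y - 3)² = 549 + 648 + 171 = 1368
Divide through by 1368 to get (x - 3)²/19 + (y - 3)²/72 = 1.
Ellipse, center (3, 3), major axis vertical; a² = 72, b² = 19.
c² = a² - b² = 72 - 19 = 53, so c = √53.
Foci lie on the vertical axis through the center: (h, k ± c).

(3, 3 - √53) and (3, 3 + √53)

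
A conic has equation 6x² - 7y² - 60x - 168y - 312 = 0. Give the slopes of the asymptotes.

√42/7 and -√42/7

Group: 6(x² - 10x) -7(y² + 24y) = 312
Complete the square in x and y: 6(x - 5)² -7(y + 12)² = 312 + 150 - 1008 = -546
Divide through by -546 to get (y + 12)²/78 - (x - 5)²/91 = 1.
Hyperbola, center (5, -12), transverse axis vertical; a² = 78, b² = 91.
For a vertical hyperbola the asymptotes have slope ±a/b.
Here that is ±√78/√91 = ±√42/7.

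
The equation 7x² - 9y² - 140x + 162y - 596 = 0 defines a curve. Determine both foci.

(-2, 9) and (22, 9)

Group: 7(x² - 20x) -9(y² - 18y) = 596
Completing the square gives 7(x - 10)² -9(y - 9)² = 596 + 700 - 729 = 567.
Divide by 567: (x - 10)²/81 - (y - 9)²/63 = 1
Hyperbola, center (10, 9), transverse axis horizontal; a² = 81, b² = 63.
c² = a² + b² = 81 + 63 = 144, so c = 12.
Foci lie on the horizontal axis through the center: (h ± c, k).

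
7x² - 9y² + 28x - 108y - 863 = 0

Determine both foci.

(-14, -6) and (10, -6)

Group: 7(x² + 4x) -9(y² + 12y) = 863
7(x + 2)² -9(y + 6)² = 863 + 28 - 324 = 567
Dividing both sides by 567: (x + 2)²/81 - (y + 6)²/63 = 1
Hyperbola, center (-2, -6), transverse axis horizontal; a² = 81, b² = 63.
c² = a² + b² = 81 + 63 = 144, so c = 12.
Foci lie on the horizontal axis through the center: (h ± c, k).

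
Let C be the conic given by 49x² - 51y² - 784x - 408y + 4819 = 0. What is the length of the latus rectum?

102/7

49(x² - 16x) -51(y² + 8y) = -4819
Complete the square: 49(x - 8)² -51(y + 4)² = -4819 + 3136 - 816 = -2499
Divide through by -2499 to get (y + 4)²/49 - (x - 8)²/51 = 1.
Hyperbola, center (8, -4), transverse axis vertical; a² = 49, b² = 51.
Latus rectum length = 2b²/a = 2·51/7 = 102/7.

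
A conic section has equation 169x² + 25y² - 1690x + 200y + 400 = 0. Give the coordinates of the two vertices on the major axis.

Collect terms: 169(x² - 10x) + 25(y² + 8y) = -400
169(x - 5)² + 25(y + 4)² = -400 + 4225 + 400 = 4225
Dividing both sides by 4225: (x - 5)²/25 + (y + 4)²/169 = 1
Ellipse, center (5, -4), major axis vertical; a² = 169, b² = 25.
a = 13. Vertices at (h, k ± a).

(5, -17) and (5, 9)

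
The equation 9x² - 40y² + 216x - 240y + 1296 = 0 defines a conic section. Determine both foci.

9(x² + 24x) -40(y² + 6y) = -1296
9(x + 12)² -40(y + 3)² = -1296 + 1296 - 360 = -360
Divide through by -360 to get (y + 3)²/9 - (x + 12)²/40 = 1.
Hyperbola, center (-12, -3), transverse axis vertical; a² = 9, b² = 40.
c² = a² + b² = 9 + 40 = 49, so c = 7.
Foci lie on the vertical axis through the center: (h, k ± c).

(-12, -10) and (-12, 4)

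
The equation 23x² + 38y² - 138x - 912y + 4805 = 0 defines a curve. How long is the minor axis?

2√23

Rearranging, 23(x² - 6x) + 38(y² - 24y) = -4805.
Completing the square gives 23(x - 3)² + 38(y - 12)² = -4805 + 207 + 5472 = 874.
Dividing both sides by 874: (x - 3)²/38 + (y - 12)²/23 = 1
Ellipse, center (3, 12), major axis horizontal; a² = 38, b² = 23.
b² = 23 so b = √23; the minor axis has length 2b = 2√23.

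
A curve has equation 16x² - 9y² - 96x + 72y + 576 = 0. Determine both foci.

(3, -6) and (3, 14)

16(x² - 6x) -9(y² - 8y) = -576
Complete the square in x and y: 16(x - 3)² -9(y - 4)² = -576 + 144 - 144 = -576
Divide through by -576 to get (y - 4)²/64 - (x - 3)²/36 = 1.
Hyperbola, center (3, 4), transverse axis vertical; a² = 64, b² = 36.
c² = a² + b² = 64 + 36 = 100, so c = 10.
Foci lie on the vertical axis through the center: (h, k ± c).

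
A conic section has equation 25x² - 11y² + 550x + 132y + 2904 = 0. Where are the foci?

(-11, 0) and (-11, 12)

Rearranging, 25(x² + 22x) -11(y² - 12y) = -2904.
25(x + 11)² -11(y - 6)² = -2904 + 3025 - 396 = -275
Dividing both sides by -275: (y - 6)²/25 - (x + 11)²/11 = 1
Hyperbola, center (-11, 6), transverse axis vertical; a² = 25, b² = 11.
c² = a² + b² = 25 + 11 = 36, so c = 6.
Foci lie on the vertical axis through the center: (h, k ± c).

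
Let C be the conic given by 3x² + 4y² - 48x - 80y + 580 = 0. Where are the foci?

(7, 10) and (9, 10)

3(x² - 16x) + 4(y² - 20y) = -580
Complete the square: 3(x - 8)² + 4(y - 10)² = -580 + 192 + 400 = 12
Divide through by 12 to get (x - 8)²/4 + (y - 10)²/3 = 1.
Ellipse, center (8, 10), major axis horizontal; a² = 4, b² = 3.
c² = a² - b² = 4 - 3 = 1, so c = 1.
Foci lie on the horizontal axis through the center: (h ± c, k).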